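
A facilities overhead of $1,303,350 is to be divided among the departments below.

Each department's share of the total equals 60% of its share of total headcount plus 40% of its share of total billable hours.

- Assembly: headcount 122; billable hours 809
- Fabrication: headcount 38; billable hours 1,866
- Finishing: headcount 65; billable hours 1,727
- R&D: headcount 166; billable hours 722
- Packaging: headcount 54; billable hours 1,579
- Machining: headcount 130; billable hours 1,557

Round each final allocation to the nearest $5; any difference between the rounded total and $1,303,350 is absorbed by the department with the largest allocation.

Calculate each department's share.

Headcount total 575; billable hours total 8,260.
Blended shares (60% headcount + 40% billable hours): Assembly 0.1665; Fabrication 0.1300; Finishing 0.1515; R&D 0.2082; Packaging 0.1328; Machining 0.2111.
Unrounded shares: Assembly 216,983.15; Fabrication 169,455.53; Finishing 197,402.85; R&D 271,332.80; Packaging 173,101.45; Machining 275,074.22.
At nearest $5: Assembly $216,985; Fabrication $169,455; Finishing $197,405; R&D $271,335; Packaging $173,100; Machining $275,075. Sum = $1,303,355.
Difference $1,303,350 − $1,303,355 = −$5 applied to largest allocation (Machining): Machining becomes $275,070.

Assembly: $216,985 | Fabrication: $169,455 | Finishing: $197,405 | R&D: $271,335 | Packaging: $173,100 | Machining: $275,070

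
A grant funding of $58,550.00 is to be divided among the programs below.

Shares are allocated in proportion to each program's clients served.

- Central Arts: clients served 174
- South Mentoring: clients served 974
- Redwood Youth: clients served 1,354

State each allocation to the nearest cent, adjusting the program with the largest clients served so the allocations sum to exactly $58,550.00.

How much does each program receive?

Total clients served = 174 + 974 + 1,354 = 2,502.
Pro-rata amounts: Central Arts 4,071.8225; South Mentoring 22,792.8457; Redwood Youth 31,685.3317.
Rounded to nearest cent: Central Arts $4,071.82; South Mentoring $22,792.85; Redwood Youth $31,685.33. Sum = $58,550.00.
Rounded total matches; no reconciliation needed.

Central Arts: $4,071.82 · South Mentoring: $22,792.85 · Redwood Youth: $31,685.33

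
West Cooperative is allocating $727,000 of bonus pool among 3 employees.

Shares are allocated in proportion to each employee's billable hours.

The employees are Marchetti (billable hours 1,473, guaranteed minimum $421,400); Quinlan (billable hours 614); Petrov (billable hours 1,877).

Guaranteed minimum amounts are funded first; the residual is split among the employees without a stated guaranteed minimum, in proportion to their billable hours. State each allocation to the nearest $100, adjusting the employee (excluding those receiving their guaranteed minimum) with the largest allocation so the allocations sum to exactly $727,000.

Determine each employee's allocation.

Marchetti: $421,400; Quinlan: $75,300; Petrov: $230,300

Guaranteed amounts: Marchetti $421,400. Balance $305,600.
Balance split over remaining billable hours 2,491: Quinlan 75,326.54 → $75,300; Petrov 230,273.46 → $230,300.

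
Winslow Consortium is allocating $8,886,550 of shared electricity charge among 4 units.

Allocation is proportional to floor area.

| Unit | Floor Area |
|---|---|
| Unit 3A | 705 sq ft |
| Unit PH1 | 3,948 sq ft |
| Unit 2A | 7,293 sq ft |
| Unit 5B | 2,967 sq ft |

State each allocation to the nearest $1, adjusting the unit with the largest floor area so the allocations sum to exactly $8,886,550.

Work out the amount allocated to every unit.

Sum of floor area: 705 + 3,948 + 7,293 + 2,967 = 14,913.
Proportional shares: Unit 3A 420,104.46; Unit PH1 2,352,584.95; Unit 2A 4,345,846.52; Unit 5B 1,768,014.07.
At nearest $1: Unit 3A $420,104; Unit PH1 $2,352,585; Unit 2A $4,345,847; Unit 5B $1,768,014. Sum = $8,886,550.
Rounded total matches; no reconciliation needed.

Unit 3A: $420,104 · Unit PH1: $2,352,585 · Unit 2A: $4,345,847 · Unit 5B: $1,768,014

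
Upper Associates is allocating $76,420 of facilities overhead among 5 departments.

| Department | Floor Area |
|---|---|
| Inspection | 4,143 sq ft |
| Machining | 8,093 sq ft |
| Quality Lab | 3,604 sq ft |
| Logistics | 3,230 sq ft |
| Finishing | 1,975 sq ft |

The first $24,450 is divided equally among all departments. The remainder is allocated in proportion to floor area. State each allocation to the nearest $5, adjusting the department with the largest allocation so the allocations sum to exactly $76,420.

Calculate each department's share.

$24,450 shared equally gives $4,890 per department.
Remainder $51,970 by floor area (total 21,045): Inspection 10,231.01 → $10,230; Machining 19,985.42 → $19,985; Quality Lab 8,899.97 → $8,900; Logistics 7,976.39 → $7,975; Finishing 4,877.20 → $4,875.
Rounding difference +$5 on remainder applied to Machining.
Totals: Inspection $4,890 + $10,230 = $15,120; Machining $4,890 + $19,990 = $24,880; Quality Lab $4,890 + $8,900 = $13,790; Logistics $4,890 + $7,975 = $12,865; Finishing $4,890 + $4,875 = $9,765.

Inspection: $15,120 | Machining: $24,880 | Quality Lab: $13,790 | Logistics: $12,865 | Finishing: $9,765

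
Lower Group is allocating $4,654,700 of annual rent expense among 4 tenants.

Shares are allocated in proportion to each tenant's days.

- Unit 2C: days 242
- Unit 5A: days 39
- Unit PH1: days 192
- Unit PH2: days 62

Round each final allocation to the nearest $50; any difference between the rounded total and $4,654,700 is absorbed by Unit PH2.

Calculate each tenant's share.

Days total: 535.
Pro-rata amounts: Unit 2C 242/535 × $4,654,700 = 2,105,490.47; Unit 5A 39/535 × $4,654,700 = 339,314.58; Unit PH1 192/535 × $4,654,700 = 1,670,471.78; Unit PH2 62/535 × $4,654,700 = 539,423.18.
Rounded to nearest $50: Unit 2C $2,105,500; Unit 5A $339,300; Unit PH1 $1,670,450; Unit PH2 $539,400. Sum = $4,654,650.
Difference $4,654,700 − $4,654,650 = +$50 applied to Unit PH2: Unit PH2 becomes $539,450.

Unit 2C: $2,105,500 · Unit 5A: $339,300 · Unit PH1: $1,670,450 · Unit PH2: $539,450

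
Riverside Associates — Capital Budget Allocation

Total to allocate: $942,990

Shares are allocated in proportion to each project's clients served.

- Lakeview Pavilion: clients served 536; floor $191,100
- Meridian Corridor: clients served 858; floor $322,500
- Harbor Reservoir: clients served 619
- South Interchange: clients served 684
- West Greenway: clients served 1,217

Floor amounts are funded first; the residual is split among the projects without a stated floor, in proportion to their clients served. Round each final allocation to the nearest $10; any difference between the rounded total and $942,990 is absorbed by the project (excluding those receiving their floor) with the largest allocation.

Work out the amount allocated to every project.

Guaranteed amounts: Lakeview Pavilion $191,100; Meridian Corridor $322,500. Residual $429,390.
Residual split over remaining clients served 2,520: Harbor Reservoir 105,473.18 → $105,470; South Interchange 116,548.71 → $116,550; West Greenway 207,368.11 → $207,370.

Lakeview Pavilion: $191,100 | Meridian Corridor: $322,500 | Harbor Reservoir: $105,470 | South Interchange: $116,550 | West Greenway: $207,370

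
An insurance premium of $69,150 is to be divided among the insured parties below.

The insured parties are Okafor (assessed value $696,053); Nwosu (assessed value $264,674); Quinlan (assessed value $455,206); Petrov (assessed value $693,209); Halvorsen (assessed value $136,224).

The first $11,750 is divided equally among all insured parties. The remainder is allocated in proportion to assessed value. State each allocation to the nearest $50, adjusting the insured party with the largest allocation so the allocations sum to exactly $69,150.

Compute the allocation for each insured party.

Okafor: $20,150 · Nwosu: $9,100 · Quinlan: $14,000 · Petrov: $20,050 · Halvorsen: $5,850

$11,750 shared equally gives $2,350 per insured party.
Remainder $57,400 by assessed value (total 2,245,366): Okafor 17,793.73 → $17,800; Nwosu 6,766.06 → $6,750; Quinlan 11,636.78 → $11,650; Petrov 17,721.03 → $17,700; Halvorsen 3,482.40 → $3,500.
Totals: Okafor $2,350 + $17,800 = $20,150; Nwosu $2,350 + $6,750 = $9,100; Quinlan $2,350 + $11,650 = $14,000; Petrov $2,350 + $17,700 = $20,050; Halvorsen $2,350 + $3,500 = $5,850.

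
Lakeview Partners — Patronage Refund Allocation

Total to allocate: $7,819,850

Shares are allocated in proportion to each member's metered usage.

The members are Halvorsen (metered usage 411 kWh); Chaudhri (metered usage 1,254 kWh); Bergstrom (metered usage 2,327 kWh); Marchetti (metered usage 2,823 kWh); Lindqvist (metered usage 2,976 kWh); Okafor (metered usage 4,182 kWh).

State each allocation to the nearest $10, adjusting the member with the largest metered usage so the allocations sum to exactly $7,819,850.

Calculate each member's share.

Total metered usage = 13,973.
Unrounded shares: Halvorsen 411/13,973 × $7,819,850 = 230,012.05; Chaudhri 1,254/13,973 × $7,819,850 = 701,788.59; Bergstrom 2,327/13,973 × $7,819,850 = 1,302,282.33; Marchetti 2,823/13,973 × $7,819,850 = 1,579,863.78; Lindqvist 2,976/13,973 × $7,819,850 = 1,665,488.70; Okafor 4,182/13,973 × $7,819,850 = 2,340,414.56.
After rounding ($10): Halvorsen $230,010; Chaudhri $701,790; Bergstrom $1,302,280; Marchetti $1,579,860; Lindqvist $1,665,490; Okafor $2,340,410. Sum = $7,819,840.
Difference $7,819,850 − $7,819,840 = +$10 applied to largest metered usage (Okafor): Okafor becomes $2,340,420.

Halvorsen: $230,010 | Chaudhri: $701,790 | Bergstrom: $1,302,280 | Marchetti: $1,579,860 | Lindqvist: $1,665,490 | Okafor: $2,340,420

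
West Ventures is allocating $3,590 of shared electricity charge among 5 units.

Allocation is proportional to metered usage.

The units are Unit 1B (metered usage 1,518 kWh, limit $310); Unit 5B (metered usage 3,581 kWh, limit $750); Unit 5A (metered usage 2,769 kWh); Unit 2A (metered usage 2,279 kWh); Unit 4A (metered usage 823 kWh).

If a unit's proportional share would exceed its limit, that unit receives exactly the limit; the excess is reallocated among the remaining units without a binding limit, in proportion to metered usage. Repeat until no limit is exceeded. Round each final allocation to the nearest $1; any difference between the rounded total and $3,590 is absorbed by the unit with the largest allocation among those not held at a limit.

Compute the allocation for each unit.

Unit 1B: $310 · Unit 5B: $750 · Unit 5A: $1,193 · Unit 2A: $982 · Unit 4A: $355

Total metered usage = 10,970.
Pro-rata shares before constraints: Unit 1B 496.77; Unit 5B 1,171.90; Unit 5A 906.17; Unit 2A 745.82; Unit 4A 269.33.
Held at cap: Unit 1B ($310), Unit 5B ($750); balance $2,530 reallocated over remaining metered usage 5,871.
Shares after redistribution: Unit 5A 1,193.25 → $1,193; Unit 2A 982.09 → $982; Unit 4A 354.66 → $355.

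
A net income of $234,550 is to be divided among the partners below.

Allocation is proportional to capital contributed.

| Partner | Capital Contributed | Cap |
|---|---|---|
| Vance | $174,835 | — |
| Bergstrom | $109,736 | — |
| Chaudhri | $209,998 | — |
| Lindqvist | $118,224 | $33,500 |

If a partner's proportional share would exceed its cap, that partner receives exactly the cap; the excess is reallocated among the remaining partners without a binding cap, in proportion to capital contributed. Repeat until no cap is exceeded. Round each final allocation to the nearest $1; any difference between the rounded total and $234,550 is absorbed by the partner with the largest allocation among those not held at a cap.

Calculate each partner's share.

Vance: $71,073; Bergstrom: $44,609; Chaudhri: $85,368; Lindqvist: $33,500

Combined capital contributed = 612,793.
Proportional shares (ignoring caps): Vance 66,919.09; Bergstrom 42,002.08; Chaudhri 80,377.93; Lindqvist 45,250.91.
Capped: Lindqvist ($33,500); remaining pool $201,050 reallocated over remaining capital contributed 494,569.
Shares after redistribution: Vance 71,073.15 → $71,073; Bergstrom 44,609.39 → $44,609; Chaudhri 85,367.46 → $85,367.
Rounding difference +$1 applied to Chaudhri → $85,368.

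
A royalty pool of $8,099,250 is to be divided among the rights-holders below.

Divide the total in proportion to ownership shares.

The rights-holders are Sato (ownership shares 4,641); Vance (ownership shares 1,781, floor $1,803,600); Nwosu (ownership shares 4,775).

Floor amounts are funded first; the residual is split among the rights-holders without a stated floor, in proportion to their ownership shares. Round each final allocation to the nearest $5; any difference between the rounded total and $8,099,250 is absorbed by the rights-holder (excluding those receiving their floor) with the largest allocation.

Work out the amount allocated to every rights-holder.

Sato: $3,103,030 | Vance: $1,803,600 | Nwosu: $3,192,620

Fund the minimums — Vance $1,803,600. Residual $6,295,650.
Residual split over remaining ownership shares 9,416: Sato 3,103,028.00 → $3,103,030; Nwosu 3,192,622.00 → $3,192,620.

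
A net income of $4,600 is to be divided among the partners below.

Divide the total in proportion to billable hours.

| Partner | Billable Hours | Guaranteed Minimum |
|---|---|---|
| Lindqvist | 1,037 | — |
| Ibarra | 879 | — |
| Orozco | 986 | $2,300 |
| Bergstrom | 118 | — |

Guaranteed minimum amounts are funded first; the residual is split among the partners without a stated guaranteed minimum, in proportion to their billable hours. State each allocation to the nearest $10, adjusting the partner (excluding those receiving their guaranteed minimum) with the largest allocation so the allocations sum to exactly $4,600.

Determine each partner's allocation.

Guaranteed amounts: Orozco $2,300. Balance $2,300.
Balance split over remaining billable hours 2,034: Lindqvist 1,172.62 → $1,170; Ibarra 993.95 → $990; Bergstrom 133.43 → $130.
Rounding difference +$10 applied to Lindqvist → $1,180.

Lindqvist: $1,180 · Ibarra: $990 · Orozco: $2,300 · Bergstrom: $130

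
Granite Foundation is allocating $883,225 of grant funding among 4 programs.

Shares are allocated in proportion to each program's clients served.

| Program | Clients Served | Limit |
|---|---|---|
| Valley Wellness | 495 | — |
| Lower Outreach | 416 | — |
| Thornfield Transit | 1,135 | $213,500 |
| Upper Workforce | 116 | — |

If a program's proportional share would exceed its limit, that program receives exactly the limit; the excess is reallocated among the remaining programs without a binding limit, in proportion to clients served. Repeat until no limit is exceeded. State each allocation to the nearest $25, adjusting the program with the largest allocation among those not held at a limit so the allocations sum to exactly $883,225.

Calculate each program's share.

Combined clients served = 2,162.
Unconstrained shares: Valley Wellness 202,218.49; Lower Outreach 169,945.24; Thornfield Transit 463,672.70; Upper Workforce 47,388.58.
Capped: Thornfield Transit ($213,500); residual $669,725 reallocated over remaining clients served 1,027.
Redistributed shares: Valley Wellness 322,798.32 → $322,800; Lower Outreach 271,281.01 → $271,275; Upper Workforce 75,645.67 → $75,650.

Valley Wellness: $322,800 | Lower Outreach: $271,275 | Thornfield Transit: $213,500 | Upper Workforce: $75,650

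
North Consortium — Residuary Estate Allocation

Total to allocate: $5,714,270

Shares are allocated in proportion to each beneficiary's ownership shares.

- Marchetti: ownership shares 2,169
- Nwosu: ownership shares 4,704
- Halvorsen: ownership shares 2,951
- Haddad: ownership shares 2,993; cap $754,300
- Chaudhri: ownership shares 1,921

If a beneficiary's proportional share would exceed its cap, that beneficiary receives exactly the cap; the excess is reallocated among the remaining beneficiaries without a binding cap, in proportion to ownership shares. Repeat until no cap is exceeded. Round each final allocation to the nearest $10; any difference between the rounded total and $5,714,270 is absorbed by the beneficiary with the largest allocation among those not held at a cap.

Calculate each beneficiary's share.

Marchetti: $915,980 | Nwosu: $1,986,520 | Halvorsen: $1,246,220 | Haddad: $754,300 | Chaudhri: $811,250

Ownership shares total: 14,738.
Unconstrained shares: Marchetti 840,972.43; Nwosu 1,823,851.68; Halvorsen 1,144,172.26; Haddad 1,160,456.65; Chaudhri 744,816.98.
Held at cap: Haddad ($754,300); residual $4,959,970 reallocated over remaining ownership shares 11,745.
Shares after redistribution: Marchetti 915,979.13 → $915,980; Nwosu 1,986,521.83 → $1,986,520; Halvorsen 1,246,221.50 → $1,246,220; Chaudhri 811,247.54 → $811,250.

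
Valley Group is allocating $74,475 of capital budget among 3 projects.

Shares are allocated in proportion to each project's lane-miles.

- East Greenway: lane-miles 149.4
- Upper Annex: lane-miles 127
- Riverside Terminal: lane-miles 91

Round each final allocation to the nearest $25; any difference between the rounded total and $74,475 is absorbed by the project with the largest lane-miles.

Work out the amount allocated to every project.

Combined lane-miles = 149.4 + 127 + 91 = 367.4.
Proportional shares: East Greenway 30,284.61; Upper Annex 25,743.94; Riverside Terminal 18,446.45.
Rounded to nearest $25: East Greenway $30,275; Upper Annex $25,750; Riverside Terminal $18,450. Sum = $74,475.
Rounded total matches; no reconciliation needed.

East Greenway: $30,275 · Upper Annex: $25,750 · Riverside Terminal: $18,450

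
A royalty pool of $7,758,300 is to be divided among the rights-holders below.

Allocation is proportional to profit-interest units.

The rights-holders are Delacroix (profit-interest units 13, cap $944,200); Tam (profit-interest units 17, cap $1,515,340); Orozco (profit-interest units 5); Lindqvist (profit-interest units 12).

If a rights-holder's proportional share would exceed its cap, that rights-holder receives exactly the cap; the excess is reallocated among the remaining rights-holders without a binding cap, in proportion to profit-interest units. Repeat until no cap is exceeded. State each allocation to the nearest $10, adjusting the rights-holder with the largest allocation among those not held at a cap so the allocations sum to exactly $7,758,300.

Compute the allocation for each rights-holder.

Delacroix: $944,200 | Tam: $1,515,340 | Orozco: $1,558,460 | Lindqvist: $3,740,300

Sum of profit-interest units: 47.
Proportional shares (ignoring caps): Delacroix 2,145,912.77; Tam 2,806,193.62; Orozco 825,351.06; Lindqvist 1,980,842.55.
Cap binds for Delacroix ($944,200), Tam ($1,515,340); remaining pool $5,298,760 reallocated over remaining profit-interest units 17.
Remaining shares: Orozco 1,558,458.82 → $1,558,460; Lindqvist 3,740,301.18 → $3,740,300.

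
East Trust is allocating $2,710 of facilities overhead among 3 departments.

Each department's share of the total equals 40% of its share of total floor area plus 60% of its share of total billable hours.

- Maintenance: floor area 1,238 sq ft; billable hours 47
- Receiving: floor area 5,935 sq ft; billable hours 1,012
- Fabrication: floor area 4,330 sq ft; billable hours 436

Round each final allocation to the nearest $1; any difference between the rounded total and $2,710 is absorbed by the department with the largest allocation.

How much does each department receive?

Totals — floor area 11,503, billable hours 1,495.
Blended shares (40% floor area + 60% billable hours): Maintenance 0.0619; Receiving 0.6125; Fabrication 0.3256.
Raw shares: Maintenance 167.78; Receiving 1,659.97; Fabrication 882.25.
At nearest $1: Maintenance $168; Receiving $1,660; Fabrication $882. Sum = $2,710.
Rounded total matches; no reconciliation needed.

Maintenance: $168 | Receiving: $1,660 | Fabrication: $882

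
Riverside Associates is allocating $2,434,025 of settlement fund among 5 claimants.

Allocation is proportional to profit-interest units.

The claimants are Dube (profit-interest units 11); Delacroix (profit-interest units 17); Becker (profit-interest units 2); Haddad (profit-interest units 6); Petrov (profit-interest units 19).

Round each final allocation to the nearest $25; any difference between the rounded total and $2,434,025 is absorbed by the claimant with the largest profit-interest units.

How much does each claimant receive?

Dube: $486,800 · Delacroix: $752,325 · Becker: $88,500 · Haddad: $265,525 · Petrov: $840,875

Combined profit-interest units = 55.
Raw shares: Dube 11/55 × $2,434,025 = 486,805.00; Delacroix 17/55 × $2,434,025 = 752,335.00; Becker 2/55 × $2,434,025 = 88,510.00; Haddad 6/55 × $2,434,025 = 265,530.00; Petrov 19/55 × $2,434,025 = 840,845.00.
At nearest $25: Dube $486,800; Delacroix $752,325; Becker $88,500; Haddad $265,525; Petrov $840,850. Sum = $2,434,000.
Difference $2,434,025 − $2,434,000 = +$25 applied to largest profit-interest units (Petrov): Petrov becomes $840,875.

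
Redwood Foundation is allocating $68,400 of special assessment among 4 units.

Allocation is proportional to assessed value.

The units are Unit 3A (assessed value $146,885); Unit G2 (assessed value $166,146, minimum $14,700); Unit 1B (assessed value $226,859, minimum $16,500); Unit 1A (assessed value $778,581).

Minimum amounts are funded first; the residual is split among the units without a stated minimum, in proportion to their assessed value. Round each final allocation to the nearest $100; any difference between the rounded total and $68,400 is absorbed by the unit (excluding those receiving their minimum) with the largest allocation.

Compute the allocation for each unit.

Minimums first: Unit G2 $14,700; Unit 1B $16,500. Balance $37,200.
Balance split over remaining assessed value 925,466: Unit 3A 5,904.18 → $5,900; Unit 1A 31,295.82 → $31,300.

Unit 3A: $5,900; Unit G2: $14,700; Unit 1B: $16,500; Unit 1A: $31,300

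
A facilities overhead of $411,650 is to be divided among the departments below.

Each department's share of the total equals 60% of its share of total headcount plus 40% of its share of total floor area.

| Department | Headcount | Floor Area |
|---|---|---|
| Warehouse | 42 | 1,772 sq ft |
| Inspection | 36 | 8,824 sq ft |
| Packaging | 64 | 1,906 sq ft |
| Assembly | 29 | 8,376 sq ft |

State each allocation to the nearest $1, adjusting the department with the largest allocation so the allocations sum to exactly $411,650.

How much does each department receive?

Headcount total 171; floor area total 20,878.
Blended shares (60% headcount + 40% floor area): Warehouse 0.1813; Inspection 0.2954; Packaging 0.2611; Assembly 0.2622.
Proportional shares: Warehouse 74,639.57; Inspection 121,590.76; Packaging 107,472.89; Assembly 107,946.78.
Rounded to nearest $1: Warehouse $74,640; Inspection $121,591; Packaging $107,473; Assembly $107,947. Sum = $411,651.
Difference $411,650 − $411,651 = −$1 applied to largest allocation (Inspection): Inspection becomes $121,590.

Warehouse: $74,640 · Inspection: $121,590 · Packaging: $107,473 · Assembly: $107,947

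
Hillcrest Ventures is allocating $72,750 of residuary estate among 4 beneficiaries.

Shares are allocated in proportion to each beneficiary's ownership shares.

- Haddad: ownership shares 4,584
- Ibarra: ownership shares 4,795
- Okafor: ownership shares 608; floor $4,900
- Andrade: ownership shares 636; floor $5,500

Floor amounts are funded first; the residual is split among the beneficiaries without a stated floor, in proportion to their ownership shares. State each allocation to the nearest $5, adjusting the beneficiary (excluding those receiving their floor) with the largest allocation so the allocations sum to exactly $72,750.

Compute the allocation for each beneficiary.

Guaranteed amounts: Okafor $4,900; Andrade $5,500. Remaining pool $62,350.
Remaining pool split over remaining ownership shares 9,379: Haddad 30,473.65 → $30,475; Ibarra 31,876.35 → $31,875.

Haddad: $30,475 | Ibarra: $31,875 | Okafor: $4,900 | Andrade: $5,500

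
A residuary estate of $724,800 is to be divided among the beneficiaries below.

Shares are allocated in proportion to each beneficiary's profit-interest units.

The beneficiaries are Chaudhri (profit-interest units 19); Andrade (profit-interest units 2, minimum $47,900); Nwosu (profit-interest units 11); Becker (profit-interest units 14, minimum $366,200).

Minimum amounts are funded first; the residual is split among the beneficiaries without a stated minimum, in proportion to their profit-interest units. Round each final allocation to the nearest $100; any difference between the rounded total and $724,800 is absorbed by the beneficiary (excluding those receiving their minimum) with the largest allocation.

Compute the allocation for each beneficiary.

Fund the minimums — Andrade $47,900; Becker $366,200. Balance $310,700.
Balance split over remaining profit-interest units 30: Chaudhri 196,776.67 → $196,800; Nwosu 113,923.33 → $113,900.

Chaudhri: $196,800; Andrade: $47,900; Nwosu: $113,900; Becker: $366,200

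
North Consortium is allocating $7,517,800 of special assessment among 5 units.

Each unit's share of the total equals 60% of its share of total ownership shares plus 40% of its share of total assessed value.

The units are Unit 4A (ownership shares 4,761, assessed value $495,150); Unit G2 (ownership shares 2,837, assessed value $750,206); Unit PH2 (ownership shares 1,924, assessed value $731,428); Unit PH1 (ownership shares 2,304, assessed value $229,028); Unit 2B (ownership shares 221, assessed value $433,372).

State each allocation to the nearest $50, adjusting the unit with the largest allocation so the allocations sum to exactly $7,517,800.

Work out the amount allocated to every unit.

Unit 4A: $2,346,750 | Unit G2: $1,917,050 | Unit PH2: $1,553,800 | Unit PH1: $1,123,650 | Unit 2B: $576,550

Ownership shares total 12,047; assessed value total 2,639,184.
Combined weights (60% ownership shares + 40% assessed value): Unit 4A 0.3122; Unit G2 0.2550; Unit PH2 0.2067; Unit PH1 0.1495; Unit 2B 0.0767.
Unrounded shares: Unit 4A 2,346,810.56; Unit G2 1,917,033.80; Unit PH2 1,553,789.25; Unit PH1 1,123,629.19; Unit 2B 576,537.19.
Rounded to nearest $50: Unit 4A $2,346,800; Unit G2 $1,917,050; Unit PH2 $1,553,800; Unit PH1 $1,123,650; Unit 2B $576,550. Sum = $7,517,850.
Difference $7,517,800 − $7,517,850 = −$50 applied to largest allocation (Unit 4A): Unit 4A becomes $2,346,750.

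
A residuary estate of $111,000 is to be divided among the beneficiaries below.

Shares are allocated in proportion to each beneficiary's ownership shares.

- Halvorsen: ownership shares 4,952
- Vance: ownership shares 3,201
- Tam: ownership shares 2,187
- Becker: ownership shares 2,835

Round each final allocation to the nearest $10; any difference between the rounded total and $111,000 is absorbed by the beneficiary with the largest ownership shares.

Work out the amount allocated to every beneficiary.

Halvorsen: $41,710 | Vance: $26,970 | Tam: $18,430 | Becker: $23,890

Total ownership shares = 4,952 + 3,201 + 2,187 + 2,835 = 13,175.
Raw shares: Halvorsen 41,720.83; Vance 26,968.58; Tam 18,425.58; Becker 23,885.01.
After rounding ($10): Halvorsen $41,720; Vance $26,970; Tam $18,430; Becker $23,890. Sum = $111,010.
Difference $111,000 − $111,010 = −$10 applied to largest ownership shares (Halvorsen): Halvorsen becomes $41,710.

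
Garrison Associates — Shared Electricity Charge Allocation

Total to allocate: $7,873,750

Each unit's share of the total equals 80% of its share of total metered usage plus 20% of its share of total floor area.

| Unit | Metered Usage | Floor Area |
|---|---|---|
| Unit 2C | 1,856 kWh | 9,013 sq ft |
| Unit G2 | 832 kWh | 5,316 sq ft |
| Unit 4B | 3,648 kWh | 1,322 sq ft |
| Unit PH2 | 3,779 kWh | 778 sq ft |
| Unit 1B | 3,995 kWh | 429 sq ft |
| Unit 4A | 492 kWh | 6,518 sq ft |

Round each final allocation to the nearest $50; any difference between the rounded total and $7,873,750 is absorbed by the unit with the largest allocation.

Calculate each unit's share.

Unit 2C: $1,407,800 | Unit G2: $717,050 | Unit 4B: $1,662,750 | Unit PH2: $1,682,600 | Unit 1B: $1,752,200 | Unit 4A: $651,350

Totals — metered usage 14,602, floor area 23,376.
Combined weights (80% metered usage + 20% floor area): Unit 2C 0.1788; Unit G2 0.0911; Unit 4B 0.2112; Unit PH2 0.2137; Unit 1B 0.2225; Unit 4A 0.0827.
Raw shares: Unit 2C 1,407,810.59; Unit G2 717,025.75; Unit 4B 1,662,729.54; Unit PH2 1,682,593.06; Unit 1B 1,752,260.21; Unit 4A 651,330.85.
After rounding ($50): Unit 2C $1,407,800; Unit G2 $717,050; Unit 4B $1,662,750; Unit PH2 $1,682,600; Unit 1B $1,752,250; Unit 4A $651,350. Sum = $7,873,800.
Difference $7,873,750 − $7,873,800 = −$50 applied to largest allocation (Unit 1B): Unit 1B becomes $1,752,200.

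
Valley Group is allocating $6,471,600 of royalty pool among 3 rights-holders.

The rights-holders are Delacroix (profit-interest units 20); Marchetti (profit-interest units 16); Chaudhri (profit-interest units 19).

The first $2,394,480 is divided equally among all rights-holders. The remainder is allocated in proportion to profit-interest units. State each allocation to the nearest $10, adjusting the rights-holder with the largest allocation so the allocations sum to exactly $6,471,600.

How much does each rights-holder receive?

$2,394,480 shared equally gives $798,160 per rights-holder.
Remainder $4,077,120 by profit-interest units (total 55): Delacroix 1,482,589.09 → $1,482,590; Marchetti 1,186,071.27 → $1,186,070; Chaudhri 1,408,459.64 → $1,408,460.
Totals: Delacroix $798,160 + $1,482,590 = $2,280,750; Marchetti $798,160 + $1,186,070 = $1,984,230; Chaudhri $798,160 + $1,408,460 = $2,206,620.

Delacroix: $2,280,750; Marchetti: $1,984,230; Chaudhri: $2,206,620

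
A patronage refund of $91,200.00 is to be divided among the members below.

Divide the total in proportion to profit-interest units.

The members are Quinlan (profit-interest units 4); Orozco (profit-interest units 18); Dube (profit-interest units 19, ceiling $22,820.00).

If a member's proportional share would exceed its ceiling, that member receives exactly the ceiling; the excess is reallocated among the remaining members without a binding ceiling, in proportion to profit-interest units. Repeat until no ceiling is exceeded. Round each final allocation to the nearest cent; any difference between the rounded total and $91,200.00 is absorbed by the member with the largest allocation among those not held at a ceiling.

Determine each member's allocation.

Sum of profit-interest units: 41.
Unconstrained shares: Quinlan 8,897.5610; Orozco 40,039.0244; Dube 42,263.4146.
Capped: Dube ($22,820.00); balance $68,380.00 reallocated over remaining profit-interest units 22.
Redistributed shares: Quinlan 12,432.7273 → $12,432.73; Orozco 55,947.2727 → $55,947.27.

Quinlan: $12,432.73 · Orozco: $55,947.27 · Dube: $22,820.00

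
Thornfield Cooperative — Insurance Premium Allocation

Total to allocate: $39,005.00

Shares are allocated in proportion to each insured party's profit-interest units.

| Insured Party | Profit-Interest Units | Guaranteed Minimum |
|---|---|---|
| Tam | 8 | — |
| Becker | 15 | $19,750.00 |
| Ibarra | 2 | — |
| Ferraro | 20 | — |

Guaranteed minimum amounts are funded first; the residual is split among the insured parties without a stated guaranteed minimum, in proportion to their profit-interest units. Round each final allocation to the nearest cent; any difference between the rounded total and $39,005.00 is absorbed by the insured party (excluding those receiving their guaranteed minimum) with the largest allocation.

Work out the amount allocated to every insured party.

Tam: $5,134.67 | Becker: $19,750.00 | Ibarra: $1,283.67 | Ferraro: $12,836.66

Fund the minimums — Becker $19,750.00. Remaining pool $19,255.00.
Remaining pool split over remaining profit-interest units 30: Tam 5,134.6667 → $5,134.67; Ibarra 1,283.6667 → $1,283.67; Ferraro 12,836.6667 → $12,836.67.
Rounding difference −$0.01 applied to Ferraro → $12,836.66.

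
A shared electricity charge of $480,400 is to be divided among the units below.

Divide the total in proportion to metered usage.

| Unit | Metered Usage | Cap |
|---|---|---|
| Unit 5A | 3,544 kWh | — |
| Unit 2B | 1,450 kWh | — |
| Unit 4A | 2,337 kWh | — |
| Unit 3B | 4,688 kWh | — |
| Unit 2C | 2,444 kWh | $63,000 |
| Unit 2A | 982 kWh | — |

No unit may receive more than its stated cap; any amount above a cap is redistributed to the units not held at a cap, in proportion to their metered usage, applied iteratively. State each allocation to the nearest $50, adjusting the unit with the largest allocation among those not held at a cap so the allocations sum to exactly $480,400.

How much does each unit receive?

Combined metered usage = 15,445.
Proportional shares (ignoring caps): Unit 5A 110,232.28; Unit 2B 45,100.68; Unit 4A 72,689.85; Unit 3B 145,815.16; Unit 2C 76,017.97; Unit 2A 30,544.05.
Held at cap: Unit 2C ($63,000); residual $417,400 reallocated over remaining metered usage 13,001.
Redistributed shares: Unit 5A 113,780.91 → $113,800; Unit 2B 46,552.57 → $46,550; Unit 4A 75,029.91 → $75,050; Unit 3B 150,509.28 → $150,500; Unit 2A 31,527.33 → $31,550.
Rounding difference −$50 applied to Unit 3B → $150,450.

Unit 5A: $113,800; Unit 2B: $46,550; Unit 4A: $75,050; Unit 3B: $150,450; Unit 2C: $63,000; Unit 2A: $31,550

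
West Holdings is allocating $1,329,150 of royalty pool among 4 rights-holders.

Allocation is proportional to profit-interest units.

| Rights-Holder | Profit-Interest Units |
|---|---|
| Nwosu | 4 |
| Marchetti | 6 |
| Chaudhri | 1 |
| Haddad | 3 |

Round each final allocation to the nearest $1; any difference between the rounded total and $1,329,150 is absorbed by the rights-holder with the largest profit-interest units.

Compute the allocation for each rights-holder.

Combined profit-interest units = 4 + 6 + 1 + 3 = 14.
Unrounded shares: Nwosu 379,757.14; Marchetti 569,635.71; Chaudhri 94,939.29; Haddad 284,817.86.
Rounded to nearest $1: Nwosu $379,757; Marchetti $569,636; Chaudhri $94,939; Haddad $284,818. Sum = $1,329,150.
Rounded total matches; no reconciliation needed.

Nwosu: $379,757; Marchetti: $569,636; Chaudhri: $94,939; Haddad: $284,818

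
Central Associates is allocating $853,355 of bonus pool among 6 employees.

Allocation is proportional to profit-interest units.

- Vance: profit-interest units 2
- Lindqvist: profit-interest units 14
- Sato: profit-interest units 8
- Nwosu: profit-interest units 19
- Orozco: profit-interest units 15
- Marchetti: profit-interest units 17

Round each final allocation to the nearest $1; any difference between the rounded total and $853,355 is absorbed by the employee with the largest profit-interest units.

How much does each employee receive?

Total profit-interest units = 2 + 14 + 8 + 19 + 15 + 17 = 75.
Proportional shares: Vance 22,756.13; Lindqvist 159,292.93; Sato 91,024.53; Nwosu 216,183.27; Orozco 170,671.00; Marchetti 193,427.13.
Rounded to nearest $1: Vance $22,756; Lindqvist $159,293; Sato $91,025; Nwosu $216,183; Orozco $170,671; Marchetti $193,427. Sum = $853,355.
No rounding difference to absorb.

Vance: $22,756 | Lindqvist: $159,293 | Sato: $91,025 | Nwosu: $216,183 | Orozco: $170,671 | Marchetti: $193,427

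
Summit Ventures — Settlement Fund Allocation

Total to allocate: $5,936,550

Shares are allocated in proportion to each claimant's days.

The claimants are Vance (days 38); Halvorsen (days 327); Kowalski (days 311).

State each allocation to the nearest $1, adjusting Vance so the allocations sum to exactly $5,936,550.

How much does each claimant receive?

Days total: 676.
Raw shares: Vance 38/676 × $5,936,550 = 333,711.39; Halvorsen 327/676 × $5,936,550 = 2,871,674.33; Kowalski 311/676 × $5,936,550 = 2,731,164.28.
At nearest $1: Vance $333,711; Halvorsen $2,871,674; Kowalski $2,731,164. Sum = $5,936,549.
Difference $5,936,550 − $5,936,549 = +$1 applied to Vance: Vance becomes $333,712.

Vance: $333,712; Halvorsen: $2,871,674; Kowalski: $2,731,164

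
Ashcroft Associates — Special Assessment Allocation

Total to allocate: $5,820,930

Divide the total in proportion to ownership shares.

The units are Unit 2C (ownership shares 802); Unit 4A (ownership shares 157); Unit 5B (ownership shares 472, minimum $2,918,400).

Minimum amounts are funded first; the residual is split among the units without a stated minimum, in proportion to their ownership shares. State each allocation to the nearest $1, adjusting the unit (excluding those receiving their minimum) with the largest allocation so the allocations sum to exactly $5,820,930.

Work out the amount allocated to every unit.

Minimums first: Unit 5B $2,918,400. Balance $2,902,530.
Balance split over remaining ownership shares 959: Unit 2C 2,427,350.43 → $2,427,350; Unit 4A 475,179.57 → $475,180.

Unit 2C: $2,427,350 · Unit 4A: $475,180 · Unit 5B: $2,918,400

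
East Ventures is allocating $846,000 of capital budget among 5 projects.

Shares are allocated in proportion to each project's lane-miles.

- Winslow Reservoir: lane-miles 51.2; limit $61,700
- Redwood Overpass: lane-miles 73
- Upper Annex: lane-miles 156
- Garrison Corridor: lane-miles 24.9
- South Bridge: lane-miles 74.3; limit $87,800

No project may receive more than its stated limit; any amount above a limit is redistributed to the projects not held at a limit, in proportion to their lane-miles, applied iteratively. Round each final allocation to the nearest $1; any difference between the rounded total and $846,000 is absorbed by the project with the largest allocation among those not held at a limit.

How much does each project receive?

Winslow Reservoir: $61,700; Redwood Overpass: $200,254; Upper Annex: $427,940; Garrison Corridor: $68,306; South Bridge: $87,800

Sum of lane-miles: 379.4.
Proportional shares (ignoring caps): Winslow Reservoir 114,167.63; Redwood Overpass 162,778.07; Upper Annex 347,854.51; Garrison Corridor 55,522.93; South Bridge 165,676.86.
Cap binds for Winslow Reservoir ($61,700), South Bridge ($87,800); remaining pool $696,500 reallocated over remaining lane-miles 253.9.
Remaining shares: Redwood Overpass 200,254.04 → $200,254; Upper Annex 427,940.13 → $427,940; Garrison Corridor 68,305.83 → $68,306.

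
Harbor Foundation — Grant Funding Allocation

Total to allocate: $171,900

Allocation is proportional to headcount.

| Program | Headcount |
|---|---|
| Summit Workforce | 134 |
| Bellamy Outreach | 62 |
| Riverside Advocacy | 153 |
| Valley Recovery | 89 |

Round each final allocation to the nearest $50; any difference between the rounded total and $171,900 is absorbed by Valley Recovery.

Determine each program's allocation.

Combined headcount = 438.
Proportional shares: Summit Workforce 134/438 × $171,900 = 52,590.41; Bellamy Outreach 62/438 × $171,900 = 24,332.88; Riverside Advocacy 153/438 × $171,900 = 60,047.26; Valley Recovery 89/438 × $171,900 = 34,929.45.
After rounding ($50): Summit Workforce $52,600; Bellamy Outreach $24,350; Riverside Advocacy $60,050; Valley Recovery $34,950. Sum = $171,950.
Difference $171,900 − $171,950 = −$50 applied to Valley Recovery: Valley Recovery becomes $34,900.

Summit Workforce: $52,600; Bellamy Outreach: $24,350; Riverside Advocacy: $60,050; Valley Recovery: $34,900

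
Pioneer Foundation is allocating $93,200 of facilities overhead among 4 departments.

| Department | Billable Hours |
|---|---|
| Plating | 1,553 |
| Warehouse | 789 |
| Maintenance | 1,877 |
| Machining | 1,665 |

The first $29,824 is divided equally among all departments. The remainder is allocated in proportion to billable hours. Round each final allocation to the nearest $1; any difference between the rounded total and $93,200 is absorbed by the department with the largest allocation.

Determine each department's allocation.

First tranche $29,824 split equally: $7,456 each.
Remainder $63,376 by billable hours (total 5,884): Plating 16,727.21 → $16,727; Warehouse 8,498.24 → $8,498; Maintenance 20,216.99 → $20,217; Machining 17,933.56 → $17,934.
Totals: Plating $7,456 + $16,727 = $24,183; Warehouse $7,456 + $8,498 = $15,954; Maintenance $7,456 + $20,217 = $27,673; Machining $7,456 + $17,934 = $25,390.

Plating: $24,183 | Warehouse: $15,954 | Maintenance: $27,673 | Machining: $25,390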